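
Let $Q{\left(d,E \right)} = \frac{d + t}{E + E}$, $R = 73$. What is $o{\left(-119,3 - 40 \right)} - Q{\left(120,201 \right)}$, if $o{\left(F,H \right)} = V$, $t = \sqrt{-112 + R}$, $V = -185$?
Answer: $- \frac{12415}{67} - \frac{i \sqrt{39}}{402} \approx -185.3 - 0.015535 i$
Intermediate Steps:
$t = i \sqrt{39}$ ($t = \sqrt{-112 + 73} = \sqrt{-39} = i \sqrt{39} \approx 6.245 i$)
$Q{\left(d,E \right)} = \frac{d + i \sqrt{39}}{2 E}$ ($Q{\left(d,E \right)} = \frac{d + i \sqrt{39}}{E + E} = \frac{d + i \sqrt{39}}{2 E}$)
$o{\left(F,H \right)} = -185$
$o{\left(-119,3 - 40 \right)} - Q{\left(120,201 \right)} = -185 - \frac{120 + i \sqrt{39}}{2 \cdot 201} = -185 - \frac{1}{2} \cdot \frac{1}{201} \left(120 + i \sqrt{39}\right) = -185 - \left(\frac{20}{67} + \frac{i \sqrt{39}}{402}\right) = - \frac{12415}{67} - \frac{i \sqrt{39}}{402}$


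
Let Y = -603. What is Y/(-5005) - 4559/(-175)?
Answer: 654952/25025 ≈ 26.172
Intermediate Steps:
Y/(-5005) - 4559/(-175) = -603/(-5005) - 4559/(-175) = -603*(-1/5005) - 4559*(-1/175) = 603/5005 + 4559/175 = 654952/25025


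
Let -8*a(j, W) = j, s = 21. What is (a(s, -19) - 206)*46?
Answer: -38387/4 ≈ -9596.8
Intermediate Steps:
a(j, W) = -j/8
(a(s, -19) - 206)*46 = (-1/8*21 - 206)*46 = (-21/8 - 206)*46 = -1669/8*46 = -38387/4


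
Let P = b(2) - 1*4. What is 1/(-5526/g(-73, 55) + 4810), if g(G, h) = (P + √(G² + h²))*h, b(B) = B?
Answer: 30373494910/146095771931281 + 151965*√8354/292191543862562 ≈ 0.00020795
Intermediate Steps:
P = -2 (P = 2 - 1*4 = 2 - 4 = -2)
g(G, h) = h*(-2 + √(G² + h²)) (g(G, h) = (-2 + √(G² + h²))*h = h*(-2 + √(G² + h²)))
1/(-5526/g(-73, 55) + 4810) = 1/(-5526*1/(55*(-2 + √((-73)² + 55²))) + 4810) = 1/(-5526*1/(55*(-2 + √(5329 + 3025))) + 4810) = 1/(-5526*1/(55*(-2 + √8354)) + 4810) = 1/(-5526/(-110 + 55*√8354) + 4810) = 1/(4810 - 5526/(-110 + 55*√8354))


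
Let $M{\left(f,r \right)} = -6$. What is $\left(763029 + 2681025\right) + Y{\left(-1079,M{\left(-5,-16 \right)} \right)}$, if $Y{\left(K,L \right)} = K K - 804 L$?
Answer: $4613119$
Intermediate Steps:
$Y{\left(K,L \right)} = K^{2} - 804 L$
$\left(763029 + 2681025\right) + Y{\left(-1079,M{\left(-5,-16 \right)} \right)} = \left(763029 + 2681025\right) + \left(\left(-1079\right)^{2} - -4824\right) = 3444054 + \left(1164241 + 4824\right) = 3444054 + 1169065 = 4613119$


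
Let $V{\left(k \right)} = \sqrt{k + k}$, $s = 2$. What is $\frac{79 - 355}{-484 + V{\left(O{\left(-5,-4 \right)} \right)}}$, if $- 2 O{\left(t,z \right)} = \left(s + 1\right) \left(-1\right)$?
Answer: $\frac{133584}{234253} + \frac{276 \sqrt{3}}{234253} \approx 0.5723$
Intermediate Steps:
$O{\left(t,z \right)} = \frac{3}{2}$ ($O{\left(t,z \right)} = - \frac{\left(2 + 1\right) \left(-1\right)}{2} = - \frac{3 \left(-1\right)}{2} = \left(- \frac{1}{2}\right) \left(-3\right) = \frac{3}{2}$)
$V{\left(k \right)} = \sqrt{2} \sqrt{k}$ ($V{\left(k \right)} = \sqrt{2 k} = \sqrt{2} \sqrt{k}$)
$\frac{79 - 355}{-484 + V{\left(O{\left(-5,-4 \right)} \right)}} = \frac{79 - 355}{-484 + \sqrt{2} \sqrt{\frac{3}{2}}} = - \frac{276}{-484 + \sqrt{2} \frac{\sqrt{6}}{2}} = - \frac{276}{-484 + \sqrt{3}}$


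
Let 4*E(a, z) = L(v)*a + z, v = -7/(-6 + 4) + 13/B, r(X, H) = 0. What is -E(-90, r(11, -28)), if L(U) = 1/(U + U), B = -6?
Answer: 135/16 ≈ 8.4375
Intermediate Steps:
v = 4/3 (v = -7/(-6 + 4) + 13/(-6) = -7/(-2) + 13*(-1/6) = -7*(-1/2) - 13/6 = 7/2 - 13/6 = 4/3 ≈ 1.3333)
L(U) = 1/(2*U)
E(a, z) = z/4 + 3*a/32 (E(a, z) = ((1/(2*(4/3)))*a + z)/4 = (((1/2)*(3/4))*a + z)/4 = (3*a/8 + z)/4 = (z + 3*a/8)/4 = z/4 + 3*a/32)
-E(-90, r(11, -28)) = -((1/4)*0 + (3/32)*(-90)) = -(0 - 135/16) = -1*(-135/16) = 135/16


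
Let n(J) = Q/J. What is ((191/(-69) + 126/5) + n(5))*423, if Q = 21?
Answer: 1295508/115 ≈ 11265.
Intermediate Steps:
n(J) = 21/J
((191/(-69) + 126/5) + n(5))*423 = ((191/(-69) + 126/5) + 21/5)*423 = ((191*(-1/69) + 126*(⅕)) + 21*(⅕))*423 = ((-191/69 + 126/5) + 21/5)*423 = (7739/345 + 21/5)*423 = (9188/345)*423 = 1295508/115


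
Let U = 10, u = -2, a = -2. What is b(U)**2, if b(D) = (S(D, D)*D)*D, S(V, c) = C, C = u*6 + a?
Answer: 1960000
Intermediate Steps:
C = -14 (C = -2*6 - 2 = -12 - 2 = -14)
S(V, c) = -14
b(D) = -14*D**2 (b(D) = (-14*D)*D = -14*D**2)
b(U)**2 = (-14*10**2)**2 = (-14*100)**2 = (-1400)**2 = 1960000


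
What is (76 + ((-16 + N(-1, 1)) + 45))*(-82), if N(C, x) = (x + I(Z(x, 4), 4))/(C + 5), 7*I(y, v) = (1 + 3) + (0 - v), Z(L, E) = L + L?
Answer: -17261/2 ≈ -8630.5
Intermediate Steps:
Z(L, E) = 2*L
I(y, v) = 4/7 - v/7 (I(y, v) = ((1 + 3) + (0 - v))/7 = (4 - v)/7 = 4/7 - v/7)
N(C, x) = x/(5 + C) (N(C, x) = (x + (4/7 - 1/7*4))/(C + 5) = (x + (4/7 - 4/7))/(5 + C) = (x + 0)/(5 + C) = x/(5 + C))
(76 + ((-16 + N(-1, 1)) + 45))*(-82) = (76 + ((-16 + 1/(5 - 1)) + 45))*(-82) = (76 + ((-16 + 1/4) + 45))*(-82) = (76 + (-63/4 + 45))*(-82) = (76 + 117/4)*(-82) = (421/4)*(-82) = -17261/2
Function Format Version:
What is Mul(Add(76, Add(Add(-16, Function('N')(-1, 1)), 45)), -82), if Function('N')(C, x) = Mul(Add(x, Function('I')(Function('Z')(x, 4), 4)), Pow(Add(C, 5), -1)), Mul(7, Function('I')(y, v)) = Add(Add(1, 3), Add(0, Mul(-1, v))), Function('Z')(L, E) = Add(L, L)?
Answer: Rational(-17261, 2) ≈ -8630.5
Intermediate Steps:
Function('Z')(L, E) = Mul(2, L)
Function('I')(y, v) = Add(Rational(4, 7), Mul(Rational(-1, 7), v)) (Function('I')(y, v) = Mul(Rational(1, 7), Add(Add(1, 3), Add(0, Mul(-1, v)))) = Mul(Rational(1, 7), Add(4, Mul(-1, v))) = Add(Rational(4, 7), Mul(Rational(-1, 7), v)))
Function('N')(C, x) = Mul(x, Pow(Add(5, C), -1)) (Function('N')(C, x) = Mul(Add(x, Add(Rational(4, 7), Mul(Rational(-1, 7), 4))), Pow(Add(C, 5), -1)) = Mul(Add(x, Add(Rational(4, 7), Rational(-4, 7))), Pow(Add(5, C), -1)) = Mul(Add(x, 0), Pow(Add(5, C), -1)) = Mul(x, Pow(Add(5, C), -1)))
Mul(Add(76, Add(Add(-16, Function('N')(-1, 1)), 45)), -82) = Mul(Add(76, Add(Add(-16, Mul(1, Pow(Add(5, -1), -1))), 45)), -82) = Mul(Add(76, Add(Add(-16, Mul(1, Pow(4, -1))), 45)), -82) = Mul(Add(76, Add(Add(-16, Mul(1, Rational(1, 4))), 45)), -82) = Mul(Add(76, Add(Add(-16, Rational(1, 4)), 45)), -82) = Mul(Add(76, Add(Rational(-63, 4), 45)), -82) = Mul(Add(76, Rational(117, 4)), -82) = Mul(Rational(421, 4), -82) = Rational(-17261, 2)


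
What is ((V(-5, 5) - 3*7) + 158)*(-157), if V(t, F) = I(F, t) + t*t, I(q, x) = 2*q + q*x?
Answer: -23079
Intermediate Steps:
V(t, F) = t² + F*(2 + t) (V(t, F) = F*(2 + t) + t*t = F*(2 + t) + t² = t² + F*(2 + t))
((V(-5, 5) - 3*7) + 158)*(-157) = ((((-5)² + 5*(2 - 5)) - 3*7) + 158)*(-157) = (((25 + 5*(-3)) - 21) + 158)*(-157) = (((25 - 15) - 21) + 158)*(-157) = ((10 - 21) + 158)*(-157) = (-11 + 158)*(-157) = 147*(-157) = -23079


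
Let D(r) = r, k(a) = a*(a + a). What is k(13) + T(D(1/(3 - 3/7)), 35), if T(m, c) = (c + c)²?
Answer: 5238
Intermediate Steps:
k(a) = 2*a² (k(a) = a*(2*a) = 2*a²)
T(m, c) = 4*c² (T(m, c) = (2*c)² = 4*c²)
k(13) + T(D(1/(3 - 3/7)), 35) = 2*13² + 4*35² = 2*169 + 4*1225 = 338 + 4900 = 5238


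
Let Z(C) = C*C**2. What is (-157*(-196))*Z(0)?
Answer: 0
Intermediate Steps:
Z(C) = C**3
(-157*(-196))*Z(0) = -157*(-196)*0**3 = 30772*0 = 0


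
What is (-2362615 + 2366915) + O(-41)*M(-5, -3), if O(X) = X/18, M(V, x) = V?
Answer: 77605/18 ≈ 4311.4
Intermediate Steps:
O(X) = X/18 (O(X) = X*(1/18) = X/18)
(-2362615 + 2366915) + O(-41)*M(-5, -3) = (-2362615 + 2366915) + ((1/18)*(-41))*(-5) = 4300 - 41/18*(-5) = 4300 + 205/18 = 77605/18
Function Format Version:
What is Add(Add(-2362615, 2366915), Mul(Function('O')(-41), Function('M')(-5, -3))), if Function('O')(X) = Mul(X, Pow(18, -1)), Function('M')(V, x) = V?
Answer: Rational(77605, 18) ≈ 4311.4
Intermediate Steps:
Function('O')(X) = Mul(Rational(1, 18), X) (Function('O')(X) = Mul(X, Rational(1, 18)) = Mul(Rational(1, 18), X))
Add(Add(-2362615, 2366915), Mul(Function('O')(-41), Function('M')(-5, -3))) = Add(Add(-2362615, 2366915), Mul(Mul(Rational(1, 18), -41), -5)) = Add(4300, Mul(Rational(-41, 18), -5)) = Add(4300, Rational(205, 18)) = Rational(77605, 18)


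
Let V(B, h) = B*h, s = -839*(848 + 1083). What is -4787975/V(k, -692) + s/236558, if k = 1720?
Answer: -79568474611/28156079392 ≈ -2.8260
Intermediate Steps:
s = -1620109 (s = -839*1931 = -1620109)
-4787975/V(k, -692) + s/236558 = -4787975/(1720*(-692)) - 1620109/236558 = -4787975/(-1190240) - 1620109*1/236558 = -4787975*(-1/1190240) - 1620109/236558 = 957595/238048 - 1620109/236558 = -79568474611/28156079392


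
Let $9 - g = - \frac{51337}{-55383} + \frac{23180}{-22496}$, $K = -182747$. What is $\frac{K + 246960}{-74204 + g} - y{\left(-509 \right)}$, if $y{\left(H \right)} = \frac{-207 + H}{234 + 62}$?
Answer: $\frac{139821076328347}{90006513959578} \approx 1.5535$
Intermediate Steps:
$g = \frac{149236375}{16393368}$ ($g = 9 - \left(- \frac{51337}{-55383} + \frac{23180}{-22496}\right) = 9 - \left(\left(-51337\right) \left(- \frac{1}{55383}\right) + 23180 \left(- \frac{1}{22496}\right)\right) = 9 - \left(\frac{51337}{55383} - \frac{305}{296}\right) = 9 - - \frac{1696063}{16393368} = 9 + \frac{1696063}{16393368} = \frac{149236375}{16393368} \approx 9.1035$)
$y{\left(H \right)} = - \frac{207}{296} + \frac{H}{296}$ ($y{\left(H \right)} = \frac{-207 + H}{296} = \left(-207 + H\right) \frac{1}{296} = - \frac{207}{296} + \frac{H}{296}$)
$\frac{K + 246960}{-74204 + g} - y{\left(-509 \right)} = \frac{-182747 + 246960}{-74204 + \frac{149236375}{16393368}} - \left(- \frac{207}{296} + \frac{1}{296} \left(-509\right)\right) = \frac{64213}{- \frac{1216304242697}{16393368}} - \left(- \frac{207}{296} - \frac{509}{296}\right) = 64213 \left(- \frac{16393368}{1216304242697}\right) - - \frac{179}{74} = - \frac{1052667339384}{1216304242697} + \frac{179}{74} = \frac{139821076328347}{90006513959578}$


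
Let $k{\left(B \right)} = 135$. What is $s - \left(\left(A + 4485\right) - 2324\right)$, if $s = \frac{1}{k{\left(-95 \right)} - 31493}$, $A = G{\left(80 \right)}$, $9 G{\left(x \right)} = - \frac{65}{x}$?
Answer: $- \frac{4878850181}{2257776} \approx -2160.9$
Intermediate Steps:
$G{\left(x \right)} = - \frac{65}{9 x}$ ($G{\left(x \right)} = \frac{\left(-65\right) \frac{1}{x}}{9} = - \frac{65}{9 x}$)
$A = - \frac{13}{144}$ ($A = - \frac{65}{9 \cdot 80} = \left(- \frac{65}{9}\right) \frac{1}{80} = - \frac{13}{144} \approx -0.090278$)
$s = - \frac{1}{31358}$ ($s = \frac{1}{135 - 31493} = \frac{1}{-31358} = - \frac{1}{31358} \approx -3.189 \cdot 10^{-5}$)
$s - \left(\left(A + 4485\right) - 2324\right) = - \frac{1}{31358} - \left(\left(- \frac{13}{144} + 4485\right) - 2324\right) = - \frac{1}{31358} - \left(\frac{645827}{144} - 2324\right) = - \frac{1}{31358} - \frac{311171}{144} = - \frac{4878850181}{2257776}$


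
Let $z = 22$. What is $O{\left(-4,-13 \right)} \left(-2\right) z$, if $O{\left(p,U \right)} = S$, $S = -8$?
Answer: $352$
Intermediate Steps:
$O{\left(p,U \right)} = -8$
$O{\left(-4,-13 \right)} \left(-2\right) z = \left(-8\right) \left(-2\right) 22 = 16 \cdot 22 = 352$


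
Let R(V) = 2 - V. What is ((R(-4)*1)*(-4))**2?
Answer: 576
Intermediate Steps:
((R(-4)*1)*(-4))**2 = (((2 - 1*(-4))*1)*(-4))**2 = (((2 + 4)*1)*(-4))**2 = ((6*1)*(-4))**2 = (6*(-4))**2 = (-24)**2 = 576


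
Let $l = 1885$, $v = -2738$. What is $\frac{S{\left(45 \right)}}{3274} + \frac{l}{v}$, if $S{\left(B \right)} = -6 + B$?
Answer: $- \frac{1516177}{2241053} \approx -0.67655$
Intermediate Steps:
$\frac{S{\left(45 \right)}}{3274} + \frac{l}{v} = \frac{-6 + 45}{3274} + \frac{1885}{-2738} = 39 \cdot \frac{1}{3274} + 1885 \left(- \frac{1}{2738}\right) = \frac{39}{3274} - \frac{1885}{2738} = - \frac{1516177}{2241053}$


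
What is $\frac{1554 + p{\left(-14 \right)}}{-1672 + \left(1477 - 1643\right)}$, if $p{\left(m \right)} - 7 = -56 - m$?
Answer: $- \frac{1519}{1838} \approx -0.82644$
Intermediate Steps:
$p{\left(m \right)} = -49 - m$ ($p{\left(m \right)} = 7 - \left(56 + m\right) = -49 - m$)
$\frac{1554 + p{\left(-14 \right)}}{-1672 + \left(1477 - 1643\right)} = \frac{1554 - 35}{-1672 + \left(1477 - 1643\right)} = \frac{1554 + \left(-49 + 14\right)}{-1672 + \left(1477 - 1643\right)} = \frac{1554 - 35}{-1672 - 166} = \frac{1519}{-1838} = 1519 \left(- \frac{1}{1838}\right) = - \frac{1519}{1838}$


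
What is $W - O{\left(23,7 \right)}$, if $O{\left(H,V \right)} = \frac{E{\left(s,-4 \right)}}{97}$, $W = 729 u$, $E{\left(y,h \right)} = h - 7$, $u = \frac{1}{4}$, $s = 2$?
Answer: $\frac{70757}{388} \approx 182.36$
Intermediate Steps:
$u = \frac{1}{4} \approx 0.25$
$E{\left(y,h \right)} = -7 + h$
$W = \frac{729}{4}$ ($W = 729 \cdot \frac{1}{4} = \frac{729}{4} \approx 182.25$)
$O{\left(H,V \right)} = - \frac{11}{97}$ ($O{\left(H,V \right)} = \frac{-7 - 4}{97} = \left(-11\right) \frac{1}{97} = - \frac{11}{97}$)
$W - O{\left(23,7 \right)} = \frac{729}{4} - - \frac{11}{97} = \frac{729}{4} + \frac{11}{97} = \frac{70757}{388}$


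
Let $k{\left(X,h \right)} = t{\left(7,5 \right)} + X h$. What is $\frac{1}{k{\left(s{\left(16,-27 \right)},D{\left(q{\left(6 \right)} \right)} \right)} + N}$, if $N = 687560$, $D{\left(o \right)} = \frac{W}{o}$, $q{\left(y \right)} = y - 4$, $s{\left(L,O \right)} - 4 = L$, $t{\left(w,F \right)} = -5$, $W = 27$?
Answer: $\frac{1}{687825} \approx 1.4539 \cdot 10^{-6}$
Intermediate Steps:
$s{\left(L,O \right)} = 4 + L$
$q{\left(y \right)} = -4 + y$
$D{\left(o \right)} = \frac{27}{o}$
$k{\left(X,h \right)} = -5 + X h$
$\frac{1}{k{\left(s{\left(16,-27 \right)},D{\left(q{\left(6 \right)} \right)} \right)} + N} = \frac{1}{\left(-5 + \left(4 + 16\right) \frac{27}{-4 + 6}\right) + 687560} = \frac{1}{\left(-5 + 20 \cdot \frac{27}{2}\right) + 687560} = \frac{1}{\left(-5 + 270\right) + 687560} = \frac{1}{265 + 687560} = \frac{1}{687825}$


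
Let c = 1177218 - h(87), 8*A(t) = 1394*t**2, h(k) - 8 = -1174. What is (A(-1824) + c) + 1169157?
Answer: 582073109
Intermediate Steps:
h(k) = -1166 (h(k) = 8 - 1174 = -1166)
A(t) = 697*t**2/4 (A(t) = (1394*t**2)/8 = 697*t**2/4)
c = 1178384 (c = 1177218 - 1*(-1166) = 1177218 + 1166 = 1178384)
(A(-1824) + c) + 1169157 = ((697/4)*(-1824)**2 + 1178384) + 1169157 = ((697/4)*3326976 + 1178384) + 1169157 = (579725568 + 1178384) + 1169157 = 580903952 + 1169157 = 582073109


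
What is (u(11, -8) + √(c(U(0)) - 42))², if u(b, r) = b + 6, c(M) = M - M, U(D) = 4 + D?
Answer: (17 + I*√42)² ≈ 247.0 + 220.35*I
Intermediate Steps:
c(M) = 0
u(b, r) = 6 + b
(u(11, -8) + √(c(U(0)) - 42))² = ((6 + 11) + √(0 - 42))² = (17 + √(-42))² = (17 + I*√42)²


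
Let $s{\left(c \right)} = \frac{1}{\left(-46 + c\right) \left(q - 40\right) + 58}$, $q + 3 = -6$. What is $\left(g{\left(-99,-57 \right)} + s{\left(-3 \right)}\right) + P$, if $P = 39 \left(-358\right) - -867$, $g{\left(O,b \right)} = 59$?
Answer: $- \frac{32055523}{2459} \approx -13036.0$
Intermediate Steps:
$q = -9$ ($q = -3 - 6 = -9$)
$P = -13095$ ($P = -13962 + 867 = -13095$)
$s{\left(c \right)} = \frac{1}{2312 - 49 c}$ ($s{\left(c \right)} = \frac{1}{\left(-46 + c\right) \left(-9 - 40\right) + 58} = \frac{1}{\left(-46 + c\right) \left(-49\right) + 58} = \frac{1}{\left(2254 - 49 c\right) + 58} = \frac{1}{2312 - 49 c}$)
$\left(g{\left(-99,-57 \right)} + s{\left(-3 \right)}\right) + P = \left(59 + \frac{1}{2312 - -147}\right) - 13095 = \left(59 + \frac{1}{2312 + 147}\right) - 13095 = \left(59 + \frac{1}{2459}\right) - 13095 = \frac{145082}{2459} - 13095 = - \frac{32055523}{2459}$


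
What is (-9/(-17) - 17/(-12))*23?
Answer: 9131/204 ≈ 44.760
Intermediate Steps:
(-9/(-17) - 17/(-12))*23 = (-9*(-1/17) - 17*(-1/12))*23 = (9/17 + 17/12)*23 = (397/204)*23 = 9131/204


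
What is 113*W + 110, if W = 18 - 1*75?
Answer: -6331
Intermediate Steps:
W = -57 (W = 18 - 75 = -57)
113*W + 110 = 113*(-57) + 110 = -6441 + 110 = -6331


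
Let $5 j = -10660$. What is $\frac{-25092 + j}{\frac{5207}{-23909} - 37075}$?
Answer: $\frac{325449308}{443215691} \approx 0.73429$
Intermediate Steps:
$j = -2132$ ($j = \frac{1}{5} \left(-10660\right) = -2132$)
$\frac{-25092 + j}{\frac{5207}{-23909} - 37075} = \frac{-25092 - 2132}{\frac{5207}{-23909} - 37075} = - \frac{27224}{5207 \left(- \frac{1}{23909}\right) - 37075} = - \frac{27224}{- \frac{5207}{23909} - 37075} = - \frac{27224}{- \frac{886431382}{23909}} = \left(-27224\right) \left(- \frac{23909}{886431382}\right) = \frac{325449308}{443215691}$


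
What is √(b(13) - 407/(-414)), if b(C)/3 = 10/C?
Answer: √10591178/1794 ≈ 1.8141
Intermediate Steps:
b(C) = 30/C (b(C) = 3*(10/C) = 30/C)
√(b(13) - 407/(-414)) = √(30/13 - 407/(-414)) = √(30*(1/13) - 407*(-1/414)) = √(30/13 + 407/414) = √(17711/5382) = √10591178/1794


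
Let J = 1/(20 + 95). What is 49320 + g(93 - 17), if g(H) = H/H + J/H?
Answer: 431065541/8740 ≈ 49321.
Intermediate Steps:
J = 1/115 ≈ 0.0086956
g(H) = 1 + 1/(115*H) (g(H) = H/H + 1/(115*H) = 1 + 1/(115*H))
49320 + g(93 - 17) = 49320 + (1/115 + (93 - 17))/(93 - 17) = 49320 + (1/115 + 76)/76 = 49320 + (1/76)*(8741/115) = 49320 + 8741/8740 = 431065541/8740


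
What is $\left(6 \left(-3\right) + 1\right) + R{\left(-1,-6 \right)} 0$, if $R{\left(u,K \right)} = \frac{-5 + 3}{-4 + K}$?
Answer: $-17$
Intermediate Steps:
$R{\left(u,K \right)} = - \frac{2}{-4 + K}$
$\left(6 \left(-3\right) + 1\right) + R{\left(-1,-6 \right)} 0 = \left(6 \left(-3\right) + 1\right) + - \frac{2}{-4 - 6} \cdot 0 = \left(-18 + 1\right) + - \frac{2}{-10} \cdot 0 = -17 + \left(-2\right) \left(- \frac{1}{10}\right) 0 = -17 + \frac{1}{5} \cdot 0 = -17 + 0 = -17$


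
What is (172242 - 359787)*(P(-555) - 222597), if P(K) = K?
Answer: 41851041840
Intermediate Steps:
(172242 - 359787)*(P(-555) - 222597) = (172242 - 359787)*(-555 - 222597) = -187545*(-223152) = 41851041840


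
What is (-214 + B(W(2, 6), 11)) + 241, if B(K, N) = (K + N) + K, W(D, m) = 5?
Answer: 48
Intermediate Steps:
B(K, N) = N + 2*K
(-214 + B(W(2, 6), 11)) + 241 = (-214 + (11 + 2*5)) + 241 = (-214 + (11 + 10)) + 241 = (-214 + 21) + 241 = -193 + 241 = 48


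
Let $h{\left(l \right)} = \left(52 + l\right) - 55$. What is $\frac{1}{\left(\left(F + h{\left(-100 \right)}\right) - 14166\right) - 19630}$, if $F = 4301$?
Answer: $- \frac{1}{29598} \approx -3.3786 \cdot 10^{-5}$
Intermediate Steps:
$h{\left(l \right)} = -3 + l$
$\frac{1}{\left(\left(F + h{\left(-100 \right)}\right) - 14166\right) - 19630} = \frac{1}{\left(\left(4301 - 103\right) - 14166\right) - 19630} = \frac{1}{\left(4198 - 14166\right) - 19630} = \frac{1}{-9968 - 19630} = \frac{1}{-29598} = - \frac{1}{29598}$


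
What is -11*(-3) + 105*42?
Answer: 4443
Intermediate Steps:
-11*(-3) + 105*42 = 33 + 4410 = 4443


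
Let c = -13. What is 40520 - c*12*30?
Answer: 45200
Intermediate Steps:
40520 - c*12*30 = 40520 - (-13*12)*30 = 40520 - (-156)*30 = 40520 - 1*(-4680) = 40520 + 4680 = 45200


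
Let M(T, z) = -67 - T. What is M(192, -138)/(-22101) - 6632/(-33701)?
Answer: 155302391/744825801 ≈ 0.20851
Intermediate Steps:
M(192, -138)/(-22101) - 6632/(-33701) = (-67 - 1*192)/(-22101) - 6632/(-33701) = (-67 - 192)*(-1/22101) - 6632*(-1/33701) = -259*(-1/22101) + 6632/33701 = 259/22101 + 6632/33701 = 155302391/744825801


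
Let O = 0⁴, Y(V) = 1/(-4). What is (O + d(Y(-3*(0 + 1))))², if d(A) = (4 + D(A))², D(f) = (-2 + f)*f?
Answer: 28398241/65536 ≈ 433.32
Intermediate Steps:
Y(V) = -¼
D(f) = f*(-2 + f)
d(A) = (4 + A*(-2 + A))²
O = 0
(O + d(Y(-3*(0 + 1))))² = (0 + (4 - (-2 - ¼)/4)²)² = (0 + (4 - ¼*(-9/4))²)² = (0 + (4 + 9/16)²)² = (0 + (73/16)²)² = (0 + 5329/256)² = (5329/256)² = 28398241/65536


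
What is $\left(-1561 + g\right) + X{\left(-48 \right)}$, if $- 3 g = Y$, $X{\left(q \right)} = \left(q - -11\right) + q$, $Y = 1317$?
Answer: $-2085$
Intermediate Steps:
$X{\left(q \right)} = 11 + 2 q$ ($X{\left(q \right)} = \left(q + 11\right) + q = \left(11 + q\right) + q = 11 + 2 q$)
$g = -439$ ($g = \left(- \frac{1}{3}\right) 1317 = -439$)
$\left(-1561 + g\right) + X{\left(-48 \right)} = \left(-1561 - 439\right) + \left(11 + 2 \left(-48\right)\right) = -2000 + \left(11 - 96\right) = -2000 - 85 = -2085$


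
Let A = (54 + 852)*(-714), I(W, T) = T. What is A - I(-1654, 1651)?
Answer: -648535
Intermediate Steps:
A = -646884 (A = 906*(-714) = -646884)
A - I(-1654, 1651) = -646884 - 1*1651 = -646884 - 1651 = -648535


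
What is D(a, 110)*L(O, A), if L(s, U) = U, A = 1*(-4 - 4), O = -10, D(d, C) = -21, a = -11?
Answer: 168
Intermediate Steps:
A = -8 (A = 1*(-8) = -8)
D(a, 110)*L(O, A) = -21*(-8) = 168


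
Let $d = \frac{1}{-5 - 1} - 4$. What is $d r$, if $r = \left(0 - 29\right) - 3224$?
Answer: $\frac{81325}{6} \approx 13554.0$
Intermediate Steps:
$r = -3253$ ($r = \left(0 - 29\right) - 3224 = -29 - 3224 = -3253$)
$d = - \frac{25}{6}$ ($d = \frac{1}{-6} - 4 = - \frac{1}{6} - 4 = - \frac{25}{6} \approx -4.1667$)
$d r = \left(- \frac{25}{6}\right) \left(-3253\right) = \frac{81325}{6}$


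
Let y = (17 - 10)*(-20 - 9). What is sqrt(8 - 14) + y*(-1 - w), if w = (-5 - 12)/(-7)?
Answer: 696 + I*sqrt(6) ≈ 696.0 + 2.4495*I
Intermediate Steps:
w = 17/7 (w = -17*(-1/7) = 17/7 ≈ 2.4286)
y = -203 (y = 7*(-29) = -203)
sqrt(8 - 14) + y*(-1 - w) = sqrt(8 - 14) - 203*(-1 - 1*17/7) = sqrt(-6) - 203*(-1 - 17/7) = I*sqrt(6) - 203*(-24/7) = I*sqrt(6) + 696 = 696 + I*sqrt(6)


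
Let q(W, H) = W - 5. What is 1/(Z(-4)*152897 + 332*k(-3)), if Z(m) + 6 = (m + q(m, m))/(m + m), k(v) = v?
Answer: -8/5359363 ≈ -1.4927e-6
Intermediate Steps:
q(W, H) = -5 + W
Z(m) = -6 + (-5 + 2*m)/(2*m) (Z(m) = -6 + (m + (-5 + m))/(m + m) = -6 + (-5 + 2*m)/((2*m)) = -6 + (-5 + 2*m)*(1/(2*m)) = -6 + (-5 + 2*m)/(2*m))
1/(Z(-4)*152897 + 332*k(-3)) = 1/((-5 - 5/2/(-4))*152897 + 332*(-3)) = 1/((-5 - 5/2*(-¼))*152897 - 996) = 1/((-5 + 5/8)*152897 - 996) = 1/(-35/8*152897 - 996) = 1/(-5351395/8 - 996) = 1/(-5359363/8) = -8/5359363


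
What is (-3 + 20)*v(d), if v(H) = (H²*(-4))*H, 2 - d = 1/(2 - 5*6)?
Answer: -3148281/5488 ≈ -573.67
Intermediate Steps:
d = 57/28 (d = 2 - 1/(2 - 5*6) = 2 - 1/(2 - 30) = 2 - 1/(-28) = 2 - 1*(-1/28) = 2 + 1/28 = 57/28 ≈ 2.0357)
v(H) = -4*H³ (v(H) = (-4*H²)*H = -4*H³)
(-3 + 20)*v(d) = (-3 + 20)*(-4*(57/28)³) = 17*(-4*185193/21952) = 17*(-185193/5488) = -3148281/5488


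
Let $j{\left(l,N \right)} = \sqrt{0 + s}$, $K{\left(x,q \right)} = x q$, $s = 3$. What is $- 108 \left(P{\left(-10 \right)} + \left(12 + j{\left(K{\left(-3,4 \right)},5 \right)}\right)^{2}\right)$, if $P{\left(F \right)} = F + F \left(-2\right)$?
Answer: $-16956 - 2592 \sqrt{3} \approx -21445.0$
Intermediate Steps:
$K{\left(x,q \right)} = q x$
$j{\left(l,N \right)} = \sqrt{3}$ ($j{\left(l,N \right)} = \sqrt{0 + 3} = \sqrt{3}$)
$P{\left(F \right)} = - F$ ($P{\left(F \right)} = F - 2 F = - F$)
$- 108 \left(P{\left(-10 \right)} + \left(12 + j{\left(K{\left(-3,4 \right)},5 \right)}\right)^{2}\right) = - 108 \left(\left(-1\right) \left(-10\right) + \left(12 + \sqrt{3}\right)^{2}\right) = - 108 \left(10 + \left(12 + \sqrt{3}\right)^{2}\right) = -1080 - 108 \left(12 + \sqrt{3}\right)^{2}$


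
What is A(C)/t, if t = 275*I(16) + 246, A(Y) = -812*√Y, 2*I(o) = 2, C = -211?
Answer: -812*I*√211/521 ≈ -22.639*I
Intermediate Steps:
I(o) = 1 (I(o) = (½)*2 = 1)
t = 521 (t = 275*1 + 246 = 275 + 246 = 521)
A(C)/t = -812*I*√211/521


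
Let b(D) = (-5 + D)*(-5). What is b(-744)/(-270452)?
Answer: -535/38636 ≈ -0.013847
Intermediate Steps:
b(D) = 25 - 5*D
b(-744)/(-270452) = (25 - 5*(-744))/(-270452) = (25 + 3720)*(-1/270452) = 3745*(-1/270452) = -535/38636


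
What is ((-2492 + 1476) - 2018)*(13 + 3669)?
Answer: -11171188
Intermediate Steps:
((-2492 + 1476) - 2018)*(13 + 3669) = (-1016 - 2018)*3682 = -3034*3682 = -11171188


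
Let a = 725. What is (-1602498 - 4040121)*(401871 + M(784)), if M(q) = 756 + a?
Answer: -2275961658888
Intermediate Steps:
M(q) = 1481 (M(q) = 756 + 725 = 1481)
(-1602498 - 4040121)*(401871 + M(784)) = (-1602498 - 4040121)*(401871 + 1481) = -5642619*403352 = -2275961658888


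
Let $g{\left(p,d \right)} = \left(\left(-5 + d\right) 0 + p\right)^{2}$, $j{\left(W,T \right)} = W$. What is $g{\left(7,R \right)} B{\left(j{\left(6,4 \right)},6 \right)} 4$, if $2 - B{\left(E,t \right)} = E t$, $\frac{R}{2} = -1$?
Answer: $-6664$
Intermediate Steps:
$R = -2$ ($R = 2 \left(-1\right) = -2$)
$g{\left(p,d \right)} = p^{2}$ ($g{\left(p,d \right)} = \left(0 + p\right)^{2} = p^{2}$)
$B{\left(E,t \right)} = 2 - E t$
$g{\left(7,R \right)} B{\left(j{\left(6,4 \right)},6 \right)} 4 = 7^{2} \left(2 - 6 \cdot 6\right) 4 = 49 \left(2 - 36\right) 4 = 49 \left(-34\right) 4 = \left(-1666\right) 4 = -6664$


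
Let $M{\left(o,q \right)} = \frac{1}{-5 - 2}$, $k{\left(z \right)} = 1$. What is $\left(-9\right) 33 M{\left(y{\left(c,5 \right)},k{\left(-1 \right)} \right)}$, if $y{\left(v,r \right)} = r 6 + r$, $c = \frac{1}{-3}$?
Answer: $\frac{297}{7} \approx 42.429$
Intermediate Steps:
$c = - \frac{1}{3} \approx -0.33333$
$y{\left(v,r \right)} = 7 r$ ($y{\left(v,r \right)} = 6 r + r = 7 r$)
$M{\left(o,q \right)} = - \frac{1}{7}$ ($M{\left(o,q \right)} = \frac{1}{-7} = - \frac{1}{7}$)
$\left(-9\right) 33 M{\left(y{\left(c,5 \right)},k{\left(-1 \right)} \right)} = \left(-9\right) 33 \left(- \frac{1}{7}\right) = \left(-297\right) \left(- \frac{1}{7}\right) = \frac{297}{7}$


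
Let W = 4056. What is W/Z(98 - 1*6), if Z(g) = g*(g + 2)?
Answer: 507/1081 ≈ 0.46901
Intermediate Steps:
Z(g) = g*(2 + g)
W/Z(98 - 1*6) = 4056/(((98 - 1*6)*(2 + (98 - 1*6)))) = 4056/(((98 - 6)*(2 + (98 - 6)))) = 4056/((92*(2 + 92))) = 4056/((92*94)) = 4056/8648 = 4056*(1/8648) = 507/1081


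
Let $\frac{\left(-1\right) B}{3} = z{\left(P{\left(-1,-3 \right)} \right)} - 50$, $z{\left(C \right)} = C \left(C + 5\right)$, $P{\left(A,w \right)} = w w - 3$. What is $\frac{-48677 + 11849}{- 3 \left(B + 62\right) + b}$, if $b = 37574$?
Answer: $- \frac{837}{853} \approx -0.98124$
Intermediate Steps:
$P{\left(A,w \right)} = -3 + w^{2}$ ($P{\left(A,w \right)} = w^{2} - 3 = -3 + w^{2}$)
$z{\left(C \right)} = C \left(5 + C\right)$
$B = -48$ ($B = - 3 \left(\left(-3 + \left(-3\right)^{2}\right) \left(5 - \left(3 - \left(-3\right)^{2}\right)\right) - 50\right) = - 3 \left(\left(-3 + 9\right) \left(5 + \left(-3 + 9\right)\right) - 50\right) = - 3 \left(6 \left(5 + 6\right) - 50\right) = - 3 \left(6 \cdot 11 - 50\right) = - 3 \left(66 - 50\right) = \left(-3\right) 16 = -48$)
$\frac{-48677 + 11849}{- 3 \left(B + 62\right) + b} = \frac{-48677 + 11849}{- 3 \left(-48 + 62\right) + 37574} = - \frac{36828}{\left(-3\right) 14 + 37574} = - \frac{36828}{-42 + 37574} = - \frac{36828}{37532} = \left(-36828\right) \frac{1}{37532} = - \frac{837}{853}$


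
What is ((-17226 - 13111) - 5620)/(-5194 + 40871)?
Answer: -35957/35677 ≈ -1.0078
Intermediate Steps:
((-17226 - 13111) - 5620)/(-5194 + 40871) = (-30337 - 5620)/35677 = -35957*1/35677 = -35957/35677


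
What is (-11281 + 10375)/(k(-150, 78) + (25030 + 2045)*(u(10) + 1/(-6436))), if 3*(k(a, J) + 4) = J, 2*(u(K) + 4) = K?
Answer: -5831016/174369217 ≈ -0.033441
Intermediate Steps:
u(K) = -4 + K/2
k(a, J) = -4 + J/3
(-11281 + 10375)/(k(-150, 78) + (25030 + 2045)*(u(10) + 1/(-6436))) = (-11281 + 10375)/((-4 + (⅓)*78) + (25030 + 2045)*((-4 + (½)*10) + 1/(-6436))) = -906/((-4 + 26) + 27075*((-4 + 5) - 1/6436)) = -906/(22 + 27075*(1 - 1/6436)) = -906/(22 + 27075*(6435/6436)) = -906/(22 + 174227625/6436) = -906/174369217/6436 = -906*6436/174369217 = -5831016/174369217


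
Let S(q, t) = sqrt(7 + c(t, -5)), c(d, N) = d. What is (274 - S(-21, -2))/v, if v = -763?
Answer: -274/763 + sqrt(5)/763 ≈ -0.35618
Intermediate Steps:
S(q, t) = sqrt(7 + t)
(274 - S(-21, -2))/v = (274 - sqrt(7 - 2))/(-763) = (274 - sqrt(5))*(-1/763) = -274/763 + sqrt(5)/763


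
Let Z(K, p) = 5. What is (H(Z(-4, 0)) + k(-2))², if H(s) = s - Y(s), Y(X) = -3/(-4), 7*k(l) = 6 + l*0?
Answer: 20449/784 ≈ 26.083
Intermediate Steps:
k(l) = 6/7 (k(l) = (6 + l*0)/7 = (6 + 0)/7 = (⅐)*6 = 6/7)
Y(X) = ¾ (Y(X) = -3*(-¼) = ¾)
H(s) = -¾ + s (H(s) = s - 1*¾ = s - ¾ = -¾ + s)
(H(Z(-4, 0)) + k(-2))² = ((-¾ + 5) + 6/7)² = (17/4 + 6/7)² = (143/28)² = 20449/784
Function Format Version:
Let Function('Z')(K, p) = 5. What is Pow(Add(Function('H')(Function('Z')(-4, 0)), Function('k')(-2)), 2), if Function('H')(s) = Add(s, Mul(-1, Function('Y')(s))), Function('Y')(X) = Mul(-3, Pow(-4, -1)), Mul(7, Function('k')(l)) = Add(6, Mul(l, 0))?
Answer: Rational(20449, 784) ≈ 26.083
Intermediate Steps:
Function('k')(l) = Rational(6, 7) (Function('k')(l) = Mul(Rational(1, 7), Add(6, Mul(l, 0))) = Mul(Rational(1, 7), Add(6, 0)) = Mul(Rational(1, 7), 6) = Rational(6, 7))
Function('Y')(X) = Rational(3, 4) (Function('Y')(X) = Mul(-3, Rational(-1, 4)) = Rational(3, 4))
Function('H')(s) = Add(Rational(-3, 4), s) (Function('H')(s) = Add(s, Mul(-1, Rational(3, 4))) = Add(s, Rational(-3, 4)) = Add(Rational(-3, 4), s))
Pow(Add(Function('H')(Function('Z')(-4, 0)), Function('k')(-2)), 2) = Pow(Add(Add(Rational(-3, 4), 5), Rational(6, 7)), 2) = Pow(Add(Rational(17, 4), Rational(6, 7)), 2) = Pow(Rational(143, 28), 2) = Rational(20449, 784)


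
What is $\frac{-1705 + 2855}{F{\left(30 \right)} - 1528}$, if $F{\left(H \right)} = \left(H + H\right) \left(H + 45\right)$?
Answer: $\frac{575}{1486} \approx 0.38694$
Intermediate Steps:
$F{\left(H \right)} = 2 H \left(45 + H\right)$
$\frac{-1705 + 2855}{F{\left(30 \right)} - 1528} = \frac{-1705 + 2855}{2 \cdot 30 \left(45 + 30\right) - 1528} = \frac{1150}{2 \cdot 30 \cdot 75 - 1528} = \frac{1150}{4500 - 1528} = \frac{1150}{2972} = 1150 \cdot \frac{1}{2972} = \frac{575}{1486}$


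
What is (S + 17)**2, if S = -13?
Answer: 16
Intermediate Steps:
(S + 17)**2 = (-13 + 17)**2 = 4**2 = 16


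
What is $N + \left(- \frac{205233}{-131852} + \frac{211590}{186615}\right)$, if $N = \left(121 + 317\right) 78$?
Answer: $\frac{2668858995053}{78112892} \approx 34167.0$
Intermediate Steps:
$N = 34164$ ($N = 438 \cdot 78 = 34164$)
$N + \left(- \frac{205233}{-131852} + \frac{211590}{186615}\right) = 34164 + \left(- \frac{205233}{-131852} + \frac{211590}{186615}\right) = 34164 + \left(\left(-205233\right) \left(- \frac{1}{131852}\right) + 211590 \cdot \frac{1}{186615}\right) = 34164 + \left(\frac{29319}{18836} + \frac{4702}{4147}\right) = 34164 + \frac{210152765}{78112892} = \frac{2668858995053}{78112892}$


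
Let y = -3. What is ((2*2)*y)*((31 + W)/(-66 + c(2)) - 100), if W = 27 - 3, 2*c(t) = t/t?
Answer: 158520/131 ≈ 1210.1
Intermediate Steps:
c(t) = ½ (c(t) = (t/t)/2 = (½)*1 = ½)
W = 24
((2*2)*y)*((31 + W)/(-66 + c(2)) - 100) = ((2*2)*(-3))*((31 + 24)/(-66 + ½) - 100) = (4*(-3))*(55/(-131/2) - 100) = -12*(55*(-2/131) - 100) = -12*(-110/131 - 100) = -12*(-13210/131) = 158520/131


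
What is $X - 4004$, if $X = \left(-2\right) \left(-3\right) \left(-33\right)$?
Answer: $-4202$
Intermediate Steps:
$X = -198$ ($X = 6 \left(-33\right) = -198$)
$X - 4004 = -198 - 4004 = -4202$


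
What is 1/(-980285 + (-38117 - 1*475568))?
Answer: -1/1493970 ≈ -6.6936e-7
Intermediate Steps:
1/(-980285 + (-38117 - 1*475568)) = 1/(-980285 + (-38117 - 475568)) = 1/(-980285 - 513685) = 1/(-1493970) = -1/1493970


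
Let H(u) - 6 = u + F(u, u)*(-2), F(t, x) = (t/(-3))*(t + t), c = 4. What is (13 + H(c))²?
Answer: 17689/9 ≈ 1965.4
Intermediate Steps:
F(t, x) = -2*t²/3 (F(t, x) = (t*(-⅓))*(2*t) = (-t/3)*(2*t) = -2*t²/3)
H(u) = 6 + u + 4*u²/3 (H(u) = 6 + (u - 2*u²/3*(-2)) = 6 + (u + 4*u²/3) = 6 + u + 4*u²/3)
(13 + H(c))² = (13 + (6 + 4 + (4/3)*4²))² = (13 + (6 + 4 + (4/3)*16))² = (13 + (6 + 4 + 64/3))² = (13 + 94/3)² = (133/3)² = 17689/9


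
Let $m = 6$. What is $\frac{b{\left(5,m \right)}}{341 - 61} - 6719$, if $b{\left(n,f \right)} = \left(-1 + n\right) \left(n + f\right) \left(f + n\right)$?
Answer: $- \frac{470209}{70} \approx -6717.3$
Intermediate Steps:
$b{\left(n,f \right)} = \left(f + n\right)^{2} \left(-1 + n\right)$ ($b{\left(n,f \right)} = \left(-1 + n\right) \left(f + n\right) \left(f + n\right) = \left(-1 + n\right) \left(f + n\right)^{2} = \left(f + n\right)^{2} \left(-1 + n\right)$)
$\frac{b{\left(5,m \right)}}{341 - 61} - 6719 = \frac{\left(6 + 5\right)^{2} \left(-1 + 5\right)}{341 - 61} - 6719 = \frac{11^{2} \cdot 4}{280} - 6719 = \frac{121 \cdot 4}{280} - 6719 = \frac{1}{280} \cdot 484 - 6719 = \frac{121}{70} - 6719 = - \frac{470209}{70}$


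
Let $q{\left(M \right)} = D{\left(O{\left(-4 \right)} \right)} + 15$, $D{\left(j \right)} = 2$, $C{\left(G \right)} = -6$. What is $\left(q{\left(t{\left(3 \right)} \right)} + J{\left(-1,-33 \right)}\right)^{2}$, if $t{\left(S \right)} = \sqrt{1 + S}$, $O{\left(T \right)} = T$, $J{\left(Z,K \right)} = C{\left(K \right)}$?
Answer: $121$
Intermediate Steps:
$J{\left(Z,K \right)} = -6$
$q{\left(M \right)} = 17$ ($q{\left(M \right)} = 2 + 15 = 17$)
$\left(q{\left(t{\left(3 \right)} \right)} + J{\left(-1,-33 \right)}\right)^{2} = \left(17 - 6\right)^{2} = 11^{2} = 121$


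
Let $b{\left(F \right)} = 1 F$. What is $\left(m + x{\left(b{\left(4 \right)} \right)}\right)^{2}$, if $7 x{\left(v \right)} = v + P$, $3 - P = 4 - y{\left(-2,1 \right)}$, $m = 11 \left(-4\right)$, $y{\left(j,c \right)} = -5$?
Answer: $\frac{96100}{49} \approx 1961.2$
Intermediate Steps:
$b{\left(F \right)} = F$
$m = -44$
$P = -6$ ($P = 3 - \left(4 - -5\right) = 3 - \left(4 + 5\right) = 3 - 9 = -6$)
$x{\left(v \right)} = - \frac{6}{7} + \frac{v}{7}$ ($x{\left(v \right)} = \frac{v - 6}{7} = \frac{-6 + v}{7} = - \frac{6}{7} + \frac{v}{7}$)
$\left(m + x{\left(b{\left(4 \right)} \right)}\right)^{2} = \left(-44 + \left(- \frac{6}{7} + \frac{1}{7} \cdot 4\right)\right)^{2} = \left(-44 + \left(- \frac{6}{7} + \frac{4}{7}\right)\right)^{2} = \left(-44 - \frac{2}{7}\right)^{2} = \left(- \frac{310}{7}\right)^{2} = \frac{96100}{49}$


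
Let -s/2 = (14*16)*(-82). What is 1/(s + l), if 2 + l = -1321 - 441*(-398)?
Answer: 1/210931 ≈ 4.7409e-6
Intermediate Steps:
s = 36736 (s = -2*14*16*(-82) = -448*(-82) = -2*(-18368) = 36736)
l = 174195 (l = -2 + (-1321 - 441*(-398)) = -2 + (-1321 + 175518) = -2 + 174197 = 174195)
1/(s + l) = 1/(36736 + 174195) = 1/210931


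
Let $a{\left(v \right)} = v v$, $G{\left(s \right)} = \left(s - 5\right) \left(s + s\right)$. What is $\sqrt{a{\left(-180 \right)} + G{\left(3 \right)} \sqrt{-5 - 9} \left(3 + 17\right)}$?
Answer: $4 \sqrt{2025 - 15 i \sqrt{14}} \approx 180.02 - 2.4942 i$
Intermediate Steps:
$G{\left(s \right)} = 2 s \left(-5 + s\right)$ ($G{\left(s \right)} = \left(-5 + s\right) 2 s = 2 s \left(-5 + s\right)$)
$a{\left(v \right)} = v^{2}$
$\sqrt{a{\left(-180 \right)} + G{\left(3 \right)} \sqrt{-5 - 9} \left(3 + 17\right)} = \sqrt{\left(-180\right)^{2} + 2 \cdot 3 \left(-5 + 3\right) \sqrt{-5 - 9} \left(3 + 17\right)} = \sqrt{32400 + 2 \cdot 3 \left(-2\right) \sqrt{-14} \cdot 20} = \sqrt{32400 + - 12 i \sqrt{14} \cdot 20} = \sqrt{32400 - 240 i \sqrt{14}}$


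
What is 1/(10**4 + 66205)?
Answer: 1/76205 ≈ 1.3122e-5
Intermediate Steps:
1/(10**4 + 66205) = 1/(10000 + 66205) = 1/76205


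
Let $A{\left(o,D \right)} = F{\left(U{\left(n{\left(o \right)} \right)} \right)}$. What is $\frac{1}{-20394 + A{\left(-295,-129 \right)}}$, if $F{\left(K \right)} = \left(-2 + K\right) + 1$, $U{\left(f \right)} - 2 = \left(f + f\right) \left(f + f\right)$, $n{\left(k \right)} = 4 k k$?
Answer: $\frac{1}{484694419607} \approx 2.0632 \cdot 10^{-12}$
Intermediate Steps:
$n{\left(k \right)} = 4 k^{2}$
$U{\left(f \right)} = 2 + 4 f^{2}$ ($U{\left(f \right)} = 2 + \left(f + f\right) \left(f + f\right) = 2 + 2 f 2 f = 2 + 4 f^{2}$)
$F{\left(K \right)} = -1 + K$
$A{\left(o,D \right)} = 1 + 64 o^{4}$ ($A{\left(o,D \right)} = -1 + \left(2 + 4 \left(4 o^{2}\right)^{2}\right) = -1 + \left(2 + 4 \cdot 16 o^{4}\right) = -1 + \left(2 + 64 o^{4}\right) = 1 + 64 o^{4}$)
$\frac{1}{-20394 + A{\left(-295,-129 \right)}} = \frac{1}{-20394 + \left(1 + 64 \left(-295\right)^{4}\right)} = \frac{1}{-20394 + \left(1 + 64 \cdot 7573350625\right)} = \frac{1}{-20394 + \left(1 + 484694440000\right)} = \frac{1}{-20394 + 484694440001} = \frac{1}{484694419607}$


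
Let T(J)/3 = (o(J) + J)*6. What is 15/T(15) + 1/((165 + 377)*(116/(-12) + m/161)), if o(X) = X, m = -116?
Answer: 1350913/48945852 ≈ 0.027600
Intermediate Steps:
T(J) = 36*J (T(J) = 3*((J + J)*6) = 3*((2*J)*6) = 3*(12*J) = 36*J)
15/T(15) + 1/((165 + 377)*(116/(-12) + m/161)) = 15/((36*15)) + 1/((165 + 377)*(116/(-12) - 116/161)) = 15/540 + 1/(542*(116*(-1/12) - 116*1/161)) = 15*(1/540) + 1/(542*(-29/3 - 116/161)) = 1/36 + 1/(542*(-5017/483)) = 1/36 + (1/542)*(-483/5017) = 1/36 - 483/2719214 = 1350913/48945852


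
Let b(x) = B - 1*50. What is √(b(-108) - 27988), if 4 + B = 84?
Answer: I*√27958 ≈ 167.21*I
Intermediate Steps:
B = 80 (B = -4 + 84 = 80)
b(x) = 30 (b(x) = 80 - 1*50 = 80 - 50 = 30)
√(b(-108) - 27988) = √(30 - 27988) = √(-27958) = I*√27958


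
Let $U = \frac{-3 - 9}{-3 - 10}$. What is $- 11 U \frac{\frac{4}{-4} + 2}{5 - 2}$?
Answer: $- \frac{44}{13} \approx -3.3846$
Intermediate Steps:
$U = \frac{12}{13}$ ($U = - \frac{12}{-13} = \left(-12\right) \left(- \frac{1}{13}\right) = \frac{12}{13} \approx 0.92308$)
$- 11 U \frac{\frac{4}{-4} + 2}{5 - 2} = \left(-11\right) \frac{12}{13} \frac{\frac{4}{-4} + 2}{5 - 2} = - \frac{132 \frac{4 \left(- \frac{1}{4}\right) + 2}{3}}{13} = - \frac{132 \left(-1 + 2\right) \frac{1}{3}}{13} = - \frac{132 \cdot 1 \cdot \frac{1}{3}}{13} = \left(- \frac{132}{13}\right) \frac{1}{3} = - \frac{44}{13}$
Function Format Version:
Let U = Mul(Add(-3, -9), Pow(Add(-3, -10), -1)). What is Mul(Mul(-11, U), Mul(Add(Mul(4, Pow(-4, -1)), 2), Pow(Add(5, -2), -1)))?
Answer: Rational(-44, 13) ≈ -3.3846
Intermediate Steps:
U = Rational(12, 13) (U = Mul(-12, Pow(-13, -1)) = Mul(-12, Rational(-1, 13)) = Rational(12, 13) ≈ 0.92308)
Mul(Mul(-11, U), Mul(Add(Mul(4, Pow(-4, -1)), 2), Pow(Add(5, -2), -1))) = Mul(Mul(-11, Rational(12, 13)), Mul(Add(Mul(4, Pow(-4, -1)), 2), Pow(Add(5, -2), -1))) = Mul(Rational(-132, 13), Mul(Add(Mul(4, Rational(-1, 4)), 2), Pow(3, -1))) = Mul(Rational(-132, 13), Mul(Add(-1, 2), Rational(1, 3))) = Mul(Rational(-132, 13), Mul(1, Rational(1, 3))) = Mul(Rational(-132, 13), Rational(1, 3)) = Rational(-44, 13)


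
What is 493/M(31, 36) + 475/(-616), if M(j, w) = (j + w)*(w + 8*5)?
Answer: -528753/784168 ≈ -0.67428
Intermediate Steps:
M(j, w) = (40 + w)*(j + w) (M(j, w) = (j + w)*(w + 40) = (j + w)*(40 + w) = (40 + w)*(j + w))
493/M(31, 36) + 475/(-616) = 493/(36² + 40*31 + 40*36 + 31*36) + 475/(-616) = 493/(1296 + 1240 + 1440 + 1116) + 475*(-1/616) = 493/5092 - 475/616 = -528753/784168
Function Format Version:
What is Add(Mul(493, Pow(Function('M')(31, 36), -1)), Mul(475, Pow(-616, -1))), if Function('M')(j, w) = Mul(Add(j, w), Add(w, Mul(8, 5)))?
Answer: Rational(-528753, 784168) ≈ -0.67428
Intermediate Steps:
Function('M')(j, w) = Mul(Add(40, w), Add(j, w)) (Function('M')(j, w) = Mul(Add(j, w), Add(w, 40)) = Mul(Add(j, w), Add(40, w)) = Mul(Add(40, w), Add(j, w)))
Add(Mul(493, Pow(Function('M')(31, 36), -1)), Mul(475, Pow(-616, -1))) = Add(Mul(493, Pow(Add(Pow(36, 2), Mul(40, 31), Mul(40, 36), Mul(31, 36)), -1)), Mul(475, Pow(-616, -1))) = Add(Mul(493, Pow(Add(1296, 1240, 1440, 1116), -1)), Mul(475, Rational(-1, 616))) = Add(Mul(493, Pow(5092, -1)), Rational(-475, 616)) = Add(Mul(493, Rational(1, 5092)), Rational(-475, 616)) = Add(Rational(493, 5092), Rational(-475, 616)) = Rational(-528753, 784168)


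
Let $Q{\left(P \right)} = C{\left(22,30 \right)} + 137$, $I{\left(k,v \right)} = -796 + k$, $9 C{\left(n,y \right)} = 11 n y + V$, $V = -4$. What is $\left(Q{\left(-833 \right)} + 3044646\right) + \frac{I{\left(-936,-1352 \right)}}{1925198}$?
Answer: $\frac{26385130249703}{8663391} \approx 3.0456 \cdot 10^{6}$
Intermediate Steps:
$C{\left(n,y \right)} = - \frac{4}{9} + \frac{11 n y}{9}$ ($C{\left(n,y \right)} = \frac{11 n y - 4}{9} = \frac{-4 + 11 n y}{9} = - \frac{4}{9} + \frac{11 n y}{9}$)
$Q{\left(P \right)} = \frac{8489}{9}$ ($Q{\left(P \right)} = \left(- \frac{4}{9} + \frac{11}{9} \cdot 22 \cdot 30\right) + 137 = \left(- \frac{4}{9} + \frac{2420}{3}\right) + 137 = \frac{7256}{9} + 137 = \frac{8489}{9}$)
$\left(Q{\left(-833 \right)} + 3044646\right) + \frac{I{\left(-936,-1352 \right)}}{1925198} = \left(\frac{8489}{9} + 3044646\right) + \frac{-796 - 936}{1925198} = \frac{27410303}{9} - \frac{866}{962599} = \frac{26385130249703}{8663391}$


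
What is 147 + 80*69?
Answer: 5667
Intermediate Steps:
147 + 80*69 = 147 + 5520 = 5667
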